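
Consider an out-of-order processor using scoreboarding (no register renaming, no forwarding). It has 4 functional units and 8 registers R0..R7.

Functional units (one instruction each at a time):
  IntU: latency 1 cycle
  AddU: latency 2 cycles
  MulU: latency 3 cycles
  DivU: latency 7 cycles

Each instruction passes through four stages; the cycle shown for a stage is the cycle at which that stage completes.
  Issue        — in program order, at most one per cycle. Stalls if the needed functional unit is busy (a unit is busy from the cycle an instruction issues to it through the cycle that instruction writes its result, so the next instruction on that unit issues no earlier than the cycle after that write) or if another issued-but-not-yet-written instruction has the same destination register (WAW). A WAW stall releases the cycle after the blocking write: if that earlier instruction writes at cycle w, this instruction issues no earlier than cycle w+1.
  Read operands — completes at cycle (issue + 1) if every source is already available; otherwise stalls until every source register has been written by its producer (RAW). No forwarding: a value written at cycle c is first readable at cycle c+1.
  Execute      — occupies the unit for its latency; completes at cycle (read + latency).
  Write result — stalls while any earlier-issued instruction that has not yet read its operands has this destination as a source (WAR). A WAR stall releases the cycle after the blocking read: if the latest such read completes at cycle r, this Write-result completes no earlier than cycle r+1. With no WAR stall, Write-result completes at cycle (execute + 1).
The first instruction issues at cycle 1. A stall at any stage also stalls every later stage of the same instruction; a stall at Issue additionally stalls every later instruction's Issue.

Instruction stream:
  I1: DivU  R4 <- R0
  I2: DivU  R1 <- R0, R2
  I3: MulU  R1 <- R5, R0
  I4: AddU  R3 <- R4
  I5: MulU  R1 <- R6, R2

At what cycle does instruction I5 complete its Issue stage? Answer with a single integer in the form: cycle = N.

cycle = 27

t=1  I1 issues→DivU
t=2  I1 reads
t=9  I1 exec-done
t=10  I1 writes R4
t=11  I2 issues→DivU
t=12  I2 reads
t=19  I2 exec-done
t=20  I2 writes R1
t=21  I3 issues→MulU
t=22  I3 reads, I4 issues→AddU
t=23  I4 reads
t=25  I3 exec-done, I4 exec-done
t=26  I3 writes R1, I4 writes R3
t=27  I5 issues→MulU
t=28  I5 reads
t=31  I5 exec-done
t=32  I5 writes R1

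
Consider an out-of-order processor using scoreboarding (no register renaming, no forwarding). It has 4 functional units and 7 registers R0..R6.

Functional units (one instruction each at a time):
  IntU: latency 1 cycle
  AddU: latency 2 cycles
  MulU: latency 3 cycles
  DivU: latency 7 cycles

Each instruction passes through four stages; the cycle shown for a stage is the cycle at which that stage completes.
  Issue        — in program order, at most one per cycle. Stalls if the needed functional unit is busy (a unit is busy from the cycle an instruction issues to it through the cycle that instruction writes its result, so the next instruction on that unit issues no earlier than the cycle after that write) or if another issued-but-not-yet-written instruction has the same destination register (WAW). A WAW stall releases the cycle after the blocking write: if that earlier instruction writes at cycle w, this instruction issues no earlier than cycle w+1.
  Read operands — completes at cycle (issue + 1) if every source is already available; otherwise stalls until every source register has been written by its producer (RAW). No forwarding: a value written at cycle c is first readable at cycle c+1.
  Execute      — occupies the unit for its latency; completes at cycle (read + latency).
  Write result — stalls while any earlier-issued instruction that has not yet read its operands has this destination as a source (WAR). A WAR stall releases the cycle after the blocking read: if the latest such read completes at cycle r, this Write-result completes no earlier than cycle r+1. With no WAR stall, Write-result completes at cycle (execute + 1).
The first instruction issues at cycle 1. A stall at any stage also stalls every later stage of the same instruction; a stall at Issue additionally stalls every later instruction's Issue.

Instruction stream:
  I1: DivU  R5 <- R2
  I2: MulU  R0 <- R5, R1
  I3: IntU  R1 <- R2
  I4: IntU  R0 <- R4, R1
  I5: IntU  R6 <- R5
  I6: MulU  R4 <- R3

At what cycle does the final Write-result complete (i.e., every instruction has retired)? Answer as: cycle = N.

I1: IS=1 RO=2 EX=9 WR=10
I2: IS=2 RO=11 EX=14 WR=15  [RAW R5: wait I1 write@10]
I3: IS=3 RO=4 EX=5 WR=12  [WAR R1: wait I2 read@11]
I4: IS=16 RO=17 EX=18 WR=19  [WAW R0: wait I2 write@15]
I5: IS=20 RO=21 EX=22 WR=23  [struct: IntU busy until I4 writes@19]
I6: IS=21 RO=22 EX=25 WR=26

cycle = 26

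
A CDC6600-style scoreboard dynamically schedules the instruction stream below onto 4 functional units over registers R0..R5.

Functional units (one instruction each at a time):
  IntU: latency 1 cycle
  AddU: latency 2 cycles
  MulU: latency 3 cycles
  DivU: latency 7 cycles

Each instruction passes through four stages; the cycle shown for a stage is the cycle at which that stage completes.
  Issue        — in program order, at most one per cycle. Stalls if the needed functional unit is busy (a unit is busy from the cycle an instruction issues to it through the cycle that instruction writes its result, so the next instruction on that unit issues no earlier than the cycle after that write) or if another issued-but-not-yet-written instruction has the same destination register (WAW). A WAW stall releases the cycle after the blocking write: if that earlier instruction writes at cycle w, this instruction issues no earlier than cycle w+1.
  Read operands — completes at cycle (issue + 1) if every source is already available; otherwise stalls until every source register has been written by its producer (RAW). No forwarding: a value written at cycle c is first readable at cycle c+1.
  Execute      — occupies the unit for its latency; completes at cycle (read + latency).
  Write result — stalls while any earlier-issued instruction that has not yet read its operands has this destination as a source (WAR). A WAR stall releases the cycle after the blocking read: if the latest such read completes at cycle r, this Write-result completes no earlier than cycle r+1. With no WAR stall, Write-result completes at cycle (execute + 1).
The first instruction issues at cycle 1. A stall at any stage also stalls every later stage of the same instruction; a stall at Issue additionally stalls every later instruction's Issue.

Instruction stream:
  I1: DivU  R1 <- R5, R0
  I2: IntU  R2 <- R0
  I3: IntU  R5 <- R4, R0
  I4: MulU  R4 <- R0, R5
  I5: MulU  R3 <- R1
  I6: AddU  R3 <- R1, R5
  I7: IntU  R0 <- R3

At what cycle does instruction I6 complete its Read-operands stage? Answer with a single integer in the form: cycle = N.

[1] I1 dispatched to DivU
[2] I1 operands ready; I2 dispatched to IntU
[3] I2 operands ready
[4] I2 complete
[5] R2←I2
[6] I3 dispatched to IntU
[7] I3 operands ready; I4 dispatched to MulU
[8] I3 complete
[9] I1 complete; R5←I3
[10] R1←I1; I4 operands ready
[13] I4 complete
[14] R4←I4
[15] I5 dispatched to MulU
[16] I5 operands ready
[19] I5 complete
[20] R3←I5
[21] I6 dispatched to AddU
[22] I6 operands ready; I7 dispatched to IntU
[24] I6 complete
[25] R3←I6
[26] I7 operands ready
[27] I7 complete
[28] R0←I7

cycle = 22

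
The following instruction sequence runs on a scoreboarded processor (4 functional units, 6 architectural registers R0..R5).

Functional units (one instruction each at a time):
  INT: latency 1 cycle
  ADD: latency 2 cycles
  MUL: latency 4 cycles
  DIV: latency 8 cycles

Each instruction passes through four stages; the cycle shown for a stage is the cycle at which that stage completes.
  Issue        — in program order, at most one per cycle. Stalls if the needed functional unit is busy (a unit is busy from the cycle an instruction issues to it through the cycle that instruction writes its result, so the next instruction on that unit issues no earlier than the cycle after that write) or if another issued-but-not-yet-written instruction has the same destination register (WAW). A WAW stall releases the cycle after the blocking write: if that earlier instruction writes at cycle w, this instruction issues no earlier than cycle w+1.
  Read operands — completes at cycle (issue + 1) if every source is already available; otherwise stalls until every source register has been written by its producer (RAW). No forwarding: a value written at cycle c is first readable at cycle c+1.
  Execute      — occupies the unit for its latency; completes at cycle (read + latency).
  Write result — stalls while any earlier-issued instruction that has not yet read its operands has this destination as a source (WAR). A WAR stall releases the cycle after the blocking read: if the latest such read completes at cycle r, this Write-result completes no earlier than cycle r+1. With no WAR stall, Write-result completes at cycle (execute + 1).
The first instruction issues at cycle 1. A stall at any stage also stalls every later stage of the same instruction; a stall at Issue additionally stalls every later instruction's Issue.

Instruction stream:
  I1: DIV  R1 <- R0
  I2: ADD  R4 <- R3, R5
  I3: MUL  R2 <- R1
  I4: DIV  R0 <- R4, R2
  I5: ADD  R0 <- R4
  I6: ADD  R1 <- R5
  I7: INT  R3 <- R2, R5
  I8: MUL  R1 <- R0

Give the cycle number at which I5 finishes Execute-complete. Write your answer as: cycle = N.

[1] I1→DIV
[2] I1 RO, I2→ADD
[3] I2 RO, I3→MUL
[5] I2 EX
[6] I2 WR R4
[10] I1 EX
[11] I1 WR R1
[12] I3 RO, I4→DIV
[16] I3 EX
[17] I3 WR R2
[18] I4 RO
[26] I4 EX
[27] I4 WR R0
[28] I5→ADD
[29] I5 RO
[31] I5 EX
[32] I5 WR R0
[33] I6→ADD
[34] I6 RO, I7→INT
[35] I7 RO
[36] I6 EX, I7 EX
[37] I6 WR R1, I7 WR R3
[38] I8→MUL
[39] I8 RO
[43] I8 EX
[44] I8 WR R1

cycle = 31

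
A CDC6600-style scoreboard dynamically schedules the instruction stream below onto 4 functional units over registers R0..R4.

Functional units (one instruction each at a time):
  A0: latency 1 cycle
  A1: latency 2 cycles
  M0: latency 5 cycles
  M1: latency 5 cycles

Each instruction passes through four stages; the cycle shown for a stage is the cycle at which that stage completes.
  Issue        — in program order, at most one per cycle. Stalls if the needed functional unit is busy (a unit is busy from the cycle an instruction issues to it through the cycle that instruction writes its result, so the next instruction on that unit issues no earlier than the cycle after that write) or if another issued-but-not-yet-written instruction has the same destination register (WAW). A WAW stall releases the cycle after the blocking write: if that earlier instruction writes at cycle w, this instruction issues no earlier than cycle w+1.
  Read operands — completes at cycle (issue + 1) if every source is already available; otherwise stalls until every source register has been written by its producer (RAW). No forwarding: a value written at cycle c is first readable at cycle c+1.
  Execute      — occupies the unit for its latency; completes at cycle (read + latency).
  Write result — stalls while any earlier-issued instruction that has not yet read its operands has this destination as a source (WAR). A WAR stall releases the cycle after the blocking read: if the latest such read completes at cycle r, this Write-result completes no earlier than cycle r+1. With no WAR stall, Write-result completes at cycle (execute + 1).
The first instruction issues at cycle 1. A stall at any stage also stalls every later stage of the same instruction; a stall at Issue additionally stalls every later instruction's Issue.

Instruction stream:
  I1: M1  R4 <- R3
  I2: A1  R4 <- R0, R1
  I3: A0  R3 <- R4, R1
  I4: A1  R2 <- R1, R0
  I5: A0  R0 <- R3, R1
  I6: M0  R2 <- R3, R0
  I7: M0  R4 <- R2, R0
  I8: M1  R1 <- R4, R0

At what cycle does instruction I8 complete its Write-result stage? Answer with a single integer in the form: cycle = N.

c1: I1 issues→M1
c2: I1 reads
c7: I1 exec-done
c8: I1 writes R4
c9: I2 issues→A1
c10: I2 reads; I3 issues→A0
c12: I2 exec-done
c13: I2 writes R4
c14: I3 reads; I4 issues→A1
c15: I3 exec-done; I4 reads
c16: I3 writes R3
c17: I4 exec-done; I5 issues→A0
c18: I4 writes R2; I5 reads
c19: I5 exec-done; I6 issues→M0
c20: I5 writes R0
c21: I6 reads
c26: I6 exec-done
c27: I6 writes R2
c28: I7 issues→M0
c29: I7 reads; I8 issues→M1
c34: I7 exec-done
c35: I7 writes R4
c36: I8 reads
c41: I8 exec-done
c42: I8 writes R1

cycle = 42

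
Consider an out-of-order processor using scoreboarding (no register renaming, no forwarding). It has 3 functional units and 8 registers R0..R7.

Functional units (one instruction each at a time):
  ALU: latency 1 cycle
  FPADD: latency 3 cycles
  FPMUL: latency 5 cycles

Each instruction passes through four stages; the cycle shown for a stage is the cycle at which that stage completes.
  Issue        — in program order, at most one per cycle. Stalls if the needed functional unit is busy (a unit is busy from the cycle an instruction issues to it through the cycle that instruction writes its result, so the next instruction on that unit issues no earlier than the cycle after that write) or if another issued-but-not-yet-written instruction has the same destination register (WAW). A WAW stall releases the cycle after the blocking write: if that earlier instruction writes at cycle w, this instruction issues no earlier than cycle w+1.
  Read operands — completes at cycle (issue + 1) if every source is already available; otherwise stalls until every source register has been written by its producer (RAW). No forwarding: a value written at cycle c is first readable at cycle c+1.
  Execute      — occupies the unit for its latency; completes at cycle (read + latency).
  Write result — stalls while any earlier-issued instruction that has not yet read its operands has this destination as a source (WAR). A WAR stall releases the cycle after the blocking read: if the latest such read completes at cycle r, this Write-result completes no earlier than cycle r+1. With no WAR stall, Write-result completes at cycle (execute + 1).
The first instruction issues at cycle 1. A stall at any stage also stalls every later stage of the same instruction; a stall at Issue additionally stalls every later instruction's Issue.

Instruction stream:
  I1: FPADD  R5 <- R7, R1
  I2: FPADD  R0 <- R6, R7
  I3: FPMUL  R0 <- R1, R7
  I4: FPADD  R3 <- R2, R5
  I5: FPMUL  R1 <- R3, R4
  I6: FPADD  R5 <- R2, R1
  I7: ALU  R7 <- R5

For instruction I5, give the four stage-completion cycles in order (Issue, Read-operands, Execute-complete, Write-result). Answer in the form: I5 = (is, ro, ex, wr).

I5 = (21, 22, 27, 28)

1) issue 1, read 2, done 5, write 6
2) issue 7, read 8, done 11, write 12  <struct: FPADD busy until I1 writes@6>
3) issue 13, read 14, done 19, write 20  <WAW R0: wait I2 write@12>
4) issue 14, read 15, done 18, write 19
5) issue 21, read 22, done 27, write 28  <struct: FPMUL busy until I3 writes@20>
6) issue 22, read 29, done 32, write 33  <RAW R1: wait I5 write@28>
7) issue 23, read 34, done 35, write 36  <RAW R5: wait I6 write@33>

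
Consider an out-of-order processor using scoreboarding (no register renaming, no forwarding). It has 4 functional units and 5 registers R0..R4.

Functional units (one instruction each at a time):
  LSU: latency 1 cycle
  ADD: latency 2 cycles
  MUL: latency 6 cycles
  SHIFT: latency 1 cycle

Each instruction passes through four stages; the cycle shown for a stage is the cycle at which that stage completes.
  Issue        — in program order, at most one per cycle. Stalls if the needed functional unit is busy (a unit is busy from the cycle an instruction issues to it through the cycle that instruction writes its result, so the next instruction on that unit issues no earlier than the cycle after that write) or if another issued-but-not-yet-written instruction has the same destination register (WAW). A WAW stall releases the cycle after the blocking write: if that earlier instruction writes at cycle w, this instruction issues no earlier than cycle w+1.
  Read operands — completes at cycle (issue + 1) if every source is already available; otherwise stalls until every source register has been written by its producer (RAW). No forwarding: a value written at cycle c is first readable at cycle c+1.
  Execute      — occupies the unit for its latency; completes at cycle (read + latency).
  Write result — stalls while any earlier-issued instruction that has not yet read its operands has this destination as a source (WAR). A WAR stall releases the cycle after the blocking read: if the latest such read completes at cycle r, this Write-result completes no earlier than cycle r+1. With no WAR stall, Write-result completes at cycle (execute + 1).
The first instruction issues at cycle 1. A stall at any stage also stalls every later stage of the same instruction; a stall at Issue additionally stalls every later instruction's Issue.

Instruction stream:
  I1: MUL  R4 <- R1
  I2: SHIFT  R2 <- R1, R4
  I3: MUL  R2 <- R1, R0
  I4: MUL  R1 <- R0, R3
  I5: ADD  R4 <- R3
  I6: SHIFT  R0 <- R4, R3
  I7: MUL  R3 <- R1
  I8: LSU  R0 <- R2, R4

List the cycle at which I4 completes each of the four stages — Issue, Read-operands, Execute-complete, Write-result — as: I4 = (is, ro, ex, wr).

I4 = (22, 23, 29, 30)

I1: IS=1 RO=2 EX=8 WR=9
I2: IS=2 RO=10 EX=11 WR=12  [RAW R4: wait I1 write@9]
I3: IS=13 RO=14 EX=20 WR=21  [WAW R2: wait I2 write@12]
I4: IS=22 RO=23 EX=29 WR=30  [struct: MUL busy until I3 writes@21]
I5: IS=23 RO=24 EX=26 WR=27
I6: IS=24 RO=28 EX=29 WR=30  [RAW R4: wait I5 write@27]
I7: IS=31 RO=32 EX=38 WR=39  [struct: MUL busy until I4 writes@30]
I8: IS=32 RO=33 EX=34 WR=35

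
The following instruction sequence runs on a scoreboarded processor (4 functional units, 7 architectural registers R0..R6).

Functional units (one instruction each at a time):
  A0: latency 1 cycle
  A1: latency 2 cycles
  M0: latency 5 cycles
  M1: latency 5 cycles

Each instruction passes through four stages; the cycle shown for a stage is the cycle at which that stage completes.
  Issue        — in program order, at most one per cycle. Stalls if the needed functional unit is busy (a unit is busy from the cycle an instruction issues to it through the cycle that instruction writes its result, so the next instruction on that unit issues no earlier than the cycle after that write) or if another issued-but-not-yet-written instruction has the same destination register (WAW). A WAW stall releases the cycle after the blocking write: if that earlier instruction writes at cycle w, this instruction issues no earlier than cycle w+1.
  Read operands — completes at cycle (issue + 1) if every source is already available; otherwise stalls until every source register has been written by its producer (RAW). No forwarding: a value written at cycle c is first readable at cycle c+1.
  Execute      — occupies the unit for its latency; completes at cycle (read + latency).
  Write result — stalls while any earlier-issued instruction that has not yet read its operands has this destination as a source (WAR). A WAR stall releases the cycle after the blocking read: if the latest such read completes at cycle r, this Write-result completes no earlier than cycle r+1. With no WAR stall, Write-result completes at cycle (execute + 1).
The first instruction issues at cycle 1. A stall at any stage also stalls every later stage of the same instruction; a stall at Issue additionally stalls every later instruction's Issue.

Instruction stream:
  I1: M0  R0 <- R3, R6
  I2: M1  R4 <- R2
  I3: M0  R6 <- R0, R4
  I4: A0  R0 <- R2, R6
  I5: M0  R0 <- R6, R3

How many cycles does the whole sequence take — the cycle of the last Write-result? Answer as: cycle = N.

1) issue 1, read 2, done 7, write 8
2) issue 2, read 3, done 8, write 9
3) issue 9, read 10, done 15, write 16  <struct: M0 busy until I1 writes@8>
4) issue 10, read 17, done 18, write 19  <RAW R6: wait I3 write@16>
5) issue 20, read 21, done 26, write 27  <WAW R0: wait I4 write@19>

cycle = 27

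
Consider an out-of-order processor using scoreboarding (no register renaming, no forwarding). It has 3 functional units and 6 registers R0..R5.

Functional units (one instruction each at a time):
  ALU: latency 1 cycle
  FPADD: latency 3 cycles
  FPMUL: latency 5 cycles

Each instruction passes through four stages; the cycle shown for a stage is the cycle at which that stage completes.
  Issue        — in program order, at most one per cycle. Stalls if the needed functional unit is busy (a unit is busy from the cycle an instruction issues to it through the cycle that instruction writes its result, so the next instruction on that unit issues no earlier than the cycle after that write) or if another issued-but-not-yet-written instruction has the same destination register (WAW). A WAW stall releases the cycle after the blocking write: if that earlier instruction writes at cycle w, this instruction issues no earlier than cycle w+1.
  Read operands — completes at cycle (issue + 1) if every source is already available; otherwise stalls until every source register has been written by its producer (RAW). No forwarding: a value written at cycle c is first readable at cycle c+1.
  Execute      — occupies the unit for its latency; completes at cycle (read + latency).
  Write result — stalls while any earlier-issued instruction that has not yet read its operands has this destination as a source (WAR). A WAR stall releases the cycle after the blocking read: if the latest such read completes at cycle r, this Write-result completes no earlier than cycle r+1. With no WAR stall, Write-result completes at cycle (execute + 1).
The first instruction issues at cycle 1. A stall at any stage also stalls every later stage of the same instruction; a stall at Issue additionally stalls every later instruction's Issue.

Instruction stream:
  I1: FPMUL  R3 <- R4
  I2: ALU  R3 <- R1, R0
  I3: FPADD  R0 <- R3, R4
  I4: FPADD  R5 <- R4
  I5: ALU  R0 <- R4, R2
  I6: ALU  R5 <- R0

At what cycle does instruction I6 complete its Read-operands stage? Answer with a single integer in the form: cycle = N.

cycle = 25

1) issue 1, read 2, done 7, write 8
2) issue 9, read 10, done 11, write 12  <WAW R3: wait I1 write@8>
3) issue 10, read 13, done 16, write 17  <RAW R3: wait I2 write@12>
4) issue 18, read 19, done 22, write 23  <struct: FPADD busy until I3 writes@17>
5) issue 19, read 20, done 21, write 22
6) issue 24, read 25, done 26, write 27  <WAW R5: wait I4 write@23>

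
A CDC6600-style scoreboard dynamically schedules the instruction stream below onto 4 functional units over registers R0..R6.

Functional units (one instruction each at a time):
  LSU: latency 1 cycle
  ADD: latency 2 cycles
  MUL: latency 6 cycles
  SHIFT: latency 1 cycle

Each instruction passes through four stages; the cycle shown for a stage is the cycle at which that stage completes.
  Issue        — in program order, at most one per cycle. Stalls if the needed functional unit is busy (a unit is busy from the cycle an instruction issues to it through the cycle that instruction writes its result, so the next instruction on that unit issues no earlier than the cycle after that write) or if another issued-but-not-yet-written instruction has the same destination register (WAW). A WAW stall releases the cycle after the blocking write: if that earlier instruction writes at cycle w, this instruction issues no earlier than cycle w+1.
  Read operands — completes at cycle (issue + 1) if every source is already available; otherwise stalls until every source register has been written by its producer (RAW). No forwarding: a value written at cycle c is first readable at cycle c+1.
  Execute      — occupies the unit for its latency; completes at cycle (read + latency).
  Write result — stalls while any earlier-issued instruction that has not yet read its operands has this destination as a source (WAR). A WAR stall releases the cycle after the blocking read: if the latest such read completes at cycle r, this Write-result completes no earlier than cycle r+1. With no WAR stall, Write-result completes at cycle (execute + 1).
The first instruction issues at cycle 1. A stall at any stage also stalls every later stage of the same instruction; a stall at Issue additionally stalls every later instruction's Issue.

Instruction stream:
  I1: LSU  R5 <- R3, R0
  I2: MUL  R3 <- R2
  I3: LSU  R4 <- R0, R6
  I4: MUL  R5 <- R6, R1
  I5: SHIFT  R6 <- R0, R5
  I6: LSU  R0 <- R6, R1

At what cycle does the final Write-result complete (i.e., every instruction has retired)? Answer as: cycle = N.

cycle = 25

1) issue 1, read 2, done 3, write 4
2) issue 2, read 3, done 9, write 10
3) issue 5, read 6, done 7, write 8  <struct: LSU busy until I1 writes@4>
4) issue 11, read 12, done 18, write 19  <struct: MUL busy until I2 writes@10>
5) issue 12, read 20, done 21, write 22  <RAW R5: wait I4 write@19>
6) issue 13, read 23, done 24, write 25  <RAW R6: wait I5 write@22>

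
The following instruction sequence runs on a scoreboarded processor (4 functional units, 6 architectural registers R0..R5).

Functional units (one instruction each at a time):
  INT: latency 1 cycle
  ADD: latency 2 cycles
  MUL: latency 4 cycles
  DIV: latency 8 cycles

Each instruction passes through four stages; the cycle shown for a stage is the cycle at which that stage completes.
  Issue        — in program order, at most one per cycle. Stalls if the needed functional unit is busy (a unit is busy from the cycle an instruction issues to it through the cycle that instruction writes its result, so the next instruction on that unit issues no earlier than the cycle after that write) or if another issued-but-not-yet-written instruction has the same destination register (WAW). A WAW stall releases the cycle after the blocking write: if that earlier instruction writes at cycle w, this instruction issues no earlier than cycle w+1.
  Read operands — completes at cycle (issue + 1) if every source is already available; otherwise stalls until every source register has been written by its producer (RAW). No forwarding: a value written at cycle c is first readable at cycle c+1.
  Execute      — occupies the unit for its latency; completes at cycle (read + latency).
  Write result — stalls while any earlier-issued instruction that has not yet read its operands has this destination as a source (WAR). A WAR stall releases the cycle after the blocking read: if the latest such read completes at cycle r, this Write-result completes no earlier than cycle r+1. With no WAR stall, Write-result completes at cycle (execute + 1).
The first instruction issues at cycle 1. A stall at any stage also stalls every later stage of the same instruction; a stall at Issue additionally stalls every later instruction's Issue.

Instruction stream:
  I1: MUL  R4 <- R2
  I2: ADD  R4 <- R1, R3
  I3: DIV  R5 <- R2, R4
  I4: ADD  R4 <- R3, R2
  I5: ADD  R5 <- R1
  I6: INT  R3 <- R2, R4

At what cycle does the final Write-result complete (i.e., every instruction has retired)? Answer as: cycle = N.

cycle = 27

I1 -> (1, 2, 6, 7)
I2 -> (8, 9, 11, 12)  // WAW R4: wait I1 write@7
I3 -> (9, 13, 21, 22)  // RAW R4: wait I2 write@12
I4 -> (13, 14, 16, 17)  // struct: ADD busy until I2 writes@12
I5 -> (23, 24, 26, 27)  // WAW R5: wait I3 write@22
I6 -> (24, 25, 26, 27)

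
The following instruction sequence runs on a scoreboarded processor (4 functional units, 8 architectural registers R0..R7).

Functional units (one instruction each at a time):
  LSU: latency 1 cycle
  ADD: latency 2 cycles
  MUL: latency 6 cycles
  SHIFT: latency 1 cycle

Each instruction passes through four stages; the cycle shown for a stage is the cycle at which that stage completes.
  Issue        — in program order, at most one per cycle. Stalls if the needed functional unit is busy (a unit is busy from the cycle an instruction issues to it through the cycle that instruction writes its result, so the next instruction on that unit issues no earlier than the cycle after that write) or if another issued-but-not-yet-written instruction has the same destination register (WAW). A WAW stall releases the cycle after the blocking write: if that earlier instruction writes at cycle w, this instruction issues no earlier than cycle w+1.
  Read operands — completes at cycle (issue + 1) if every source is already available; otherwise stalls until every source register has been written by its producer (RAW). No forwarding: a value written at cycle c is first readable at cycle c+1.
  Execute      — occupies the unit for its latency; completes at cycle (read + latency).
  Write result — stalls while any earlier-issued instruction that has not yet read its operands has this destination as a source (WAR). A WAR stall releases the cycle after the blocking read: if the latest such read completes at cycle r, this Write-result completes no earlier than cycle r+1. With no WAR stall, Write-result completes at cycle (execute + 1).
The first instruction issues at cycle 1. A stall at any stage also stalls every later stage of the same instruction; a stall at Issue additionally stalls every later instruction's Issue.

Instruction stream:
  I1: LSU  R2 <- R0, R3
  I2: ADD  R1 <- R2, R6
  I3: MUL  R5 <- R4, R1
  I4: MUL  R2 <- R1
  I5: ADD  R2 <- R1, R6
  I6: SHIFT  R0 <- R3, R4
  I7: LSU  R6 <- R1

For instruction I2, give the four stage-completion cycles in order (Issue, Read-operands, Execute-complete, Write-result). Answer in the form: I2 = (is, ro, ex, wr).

[1] I1 dispatched to LSU
[2] I1 operands ready · I2 dispatched to ADD
[3] I1 complete · I3 dispatched to MUL
[4] R2←I1
[5] I2 operands ready
[7] I2 complete
[8] R1←I2
[9] I3 operands ready
[15] I3 complete
[16] R5←I3
[17] I4 dispatched to MUL
[18] I4 operands ready
[24] I4 complete
[25] R2←I4
[26] I5 dispatched to ADD
[27] I5 operands ready · I6 dispatched to SHIFT
[28] I6 operands ready · I7 dispatched to LSU
[29] I5 complete · I6 complete · I7 operands ready
[30] R2←I5 · R0←I6 · I7 complete
[31] R6←I7

I2 = (2, 5, 7, 8)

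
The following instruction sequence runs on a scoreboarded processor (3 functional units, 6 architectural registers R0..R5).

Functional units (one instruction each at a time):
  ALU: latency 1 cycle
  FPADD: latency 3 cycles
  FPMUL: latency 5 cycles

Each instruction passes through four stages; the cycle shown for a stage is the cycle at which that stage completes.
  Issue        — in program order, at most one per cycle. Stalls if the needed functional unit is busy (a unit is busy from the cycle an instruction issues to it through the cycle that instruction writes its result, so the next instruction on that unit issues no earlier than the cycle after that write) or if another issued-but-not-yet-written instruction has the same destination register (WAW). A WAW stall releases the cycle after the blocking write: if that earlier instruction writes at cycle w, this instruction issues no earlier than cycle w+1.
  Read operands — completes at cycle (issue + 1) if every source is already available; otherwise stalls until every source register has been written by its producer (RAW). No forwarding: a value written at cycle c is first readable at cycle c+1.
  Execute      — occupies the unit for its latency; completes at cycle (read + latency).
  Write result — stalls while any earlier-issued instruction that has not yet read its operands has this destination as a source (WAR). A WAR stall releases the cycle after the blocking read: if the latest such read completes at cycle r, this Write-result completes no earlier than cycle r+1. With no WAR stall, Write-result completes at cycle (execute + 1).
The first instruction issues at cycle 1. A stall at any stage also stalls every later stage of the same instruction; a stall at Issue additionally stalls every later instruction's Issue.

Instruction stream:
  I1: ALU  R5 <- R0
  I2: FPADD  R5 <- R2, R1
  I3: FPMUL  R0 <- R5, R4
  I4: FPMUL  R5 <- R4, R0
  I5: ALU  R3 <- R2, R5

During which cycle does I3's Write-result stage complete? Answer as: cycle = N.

cycle = 17

I1 -> (1, 2, 3, 4)
I2 -> (5, 6, 9, 10)  // WAW R5: wait I1 write@4
I3 -> (6, 11, 16, 17)  // RAW R5: wait I2 write@10
I4 -> (18, 19, 24, 25)  // struct: FPMUL busy until I3 writes@17
I5 -> (19, 26, 27, 28)  // RAW R5: wait I4 write@25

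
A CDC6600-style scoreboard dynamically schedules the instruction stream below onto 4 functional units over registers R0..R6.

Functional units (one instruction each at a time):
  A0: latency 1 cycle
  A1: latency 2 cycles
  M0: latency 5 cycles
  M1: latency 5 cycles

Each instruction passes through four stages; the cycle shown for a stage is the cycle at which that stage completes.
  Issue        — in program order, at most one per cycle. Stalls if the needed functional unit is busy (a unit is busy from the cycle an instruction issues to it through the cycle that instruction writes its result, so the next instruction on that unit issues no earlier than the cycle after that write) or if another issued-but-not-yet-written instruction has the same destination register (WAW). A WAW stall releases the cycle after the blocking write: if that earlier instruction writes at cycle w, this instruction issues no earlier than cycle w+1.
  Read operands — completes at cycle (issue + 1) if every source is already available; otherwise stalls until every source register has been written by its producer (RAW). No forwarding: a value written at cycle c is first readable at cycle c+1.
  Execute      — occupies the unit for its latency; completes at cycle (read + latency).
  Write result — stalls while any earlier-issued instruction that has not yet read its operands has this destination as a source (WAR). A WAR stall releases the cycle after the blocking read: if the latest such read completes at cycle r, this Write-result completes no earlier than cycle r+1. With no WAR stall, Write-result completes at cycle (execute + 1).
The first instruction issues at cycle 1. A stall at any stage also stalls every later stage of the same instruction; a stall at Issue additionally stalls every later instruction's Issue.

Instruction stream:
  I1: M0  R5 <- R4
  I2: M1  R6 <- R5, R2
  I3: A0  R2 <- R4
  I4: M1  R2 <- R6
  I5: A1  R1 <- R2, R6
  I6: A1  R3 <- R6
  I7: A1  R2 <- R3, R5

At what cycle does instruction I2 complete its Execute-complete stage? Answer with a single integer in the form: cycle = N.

t=1  I1 dispatched to M0
t=2  I1 operands ready · I2 dispatched to M1
t=3  I3 dispatched to A0
t=4  I3 operands ready
t=5  I3 complete
t=7  I1 complete
t=8  R5←I1
t=9  I2 operands ready
t=10  R2←I3
t=14  I2 complete
t=15  R6←I2
t=16  I4 dispatched to M1
t=17  I4 operands ready · I5 dispatched to A1
t=22  I4 complete
t=23  R2←I4
t=24  I5 operands ready
t=26  I5 complete
t=27  R1←I5
t=28  I6 dispatched to A1
t=29  I6 operands ready
t=31  I6 complete
t=32  R3←I6
t=33  I7 dispatched to A1
t=34  I7 operands ready
t=36  I7 complete
t=37  R2←I7

cycle = 14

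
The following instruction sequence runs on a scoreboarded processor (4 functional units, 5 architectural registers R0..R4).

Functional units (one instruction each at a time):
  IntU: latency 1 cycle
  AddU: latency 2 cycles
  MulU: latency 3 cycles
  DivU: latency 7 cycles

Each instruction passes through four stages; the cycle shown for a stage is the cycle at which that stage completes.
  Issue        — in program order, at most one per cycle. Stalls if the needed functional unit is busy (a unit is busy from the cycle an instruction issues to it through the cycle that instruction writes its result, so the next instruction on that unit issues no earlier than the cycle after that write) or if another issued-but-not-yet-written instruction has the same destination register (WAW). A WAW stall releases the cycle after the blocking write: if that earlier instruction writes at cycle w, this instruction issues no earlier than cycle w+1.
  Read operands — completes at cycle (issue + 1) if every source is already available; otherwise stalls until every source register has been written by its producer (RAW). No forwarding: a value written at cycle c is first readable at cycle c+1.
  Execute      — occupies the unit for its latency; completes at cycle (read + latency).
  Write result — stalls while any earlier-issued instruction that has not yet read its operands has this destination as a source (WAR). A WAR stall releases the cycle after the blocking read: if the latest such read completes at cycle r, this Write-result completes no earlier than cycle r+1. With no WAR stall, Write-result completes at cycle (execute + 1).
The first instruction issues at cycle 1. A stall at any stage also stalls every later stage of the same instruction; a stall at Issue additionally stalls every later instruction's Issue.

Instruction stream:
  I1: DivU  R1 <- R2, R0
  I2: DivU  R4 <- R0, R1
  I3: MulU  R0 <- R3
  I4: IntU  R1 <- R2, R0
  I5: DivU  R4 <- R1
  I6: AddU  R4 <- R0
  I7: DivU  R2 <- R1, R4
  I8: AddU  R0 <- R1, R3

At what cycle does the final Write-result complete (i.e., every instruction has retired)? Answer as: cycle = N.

I1  is:1  ro:2  ex:9  wr:10
I2  is:11  ro:12  ex:19  wr:20  — struct: DivU busy until I1 writes@10
I3  is:12  ro:13  ex:16  wr:17
I4  is:13  ro:18  ex:19  wr:20  — RAW R0: wait I3 write@17
I5  is:21  ro:22  ex:29  wr:30  — struct: DivU busy until I2 writes@20
I6  is:31  ro:32  ex:34  wr:35  — WAW R4: wait I5 write@30
I7  is:32  ro:36  ex:43  wr:44  — RAW R4: wait I6 write@35
I8  is:36  ro:37  ex:39  wr:40  — struct: AddU busy until I6 writes@35

cycle = 44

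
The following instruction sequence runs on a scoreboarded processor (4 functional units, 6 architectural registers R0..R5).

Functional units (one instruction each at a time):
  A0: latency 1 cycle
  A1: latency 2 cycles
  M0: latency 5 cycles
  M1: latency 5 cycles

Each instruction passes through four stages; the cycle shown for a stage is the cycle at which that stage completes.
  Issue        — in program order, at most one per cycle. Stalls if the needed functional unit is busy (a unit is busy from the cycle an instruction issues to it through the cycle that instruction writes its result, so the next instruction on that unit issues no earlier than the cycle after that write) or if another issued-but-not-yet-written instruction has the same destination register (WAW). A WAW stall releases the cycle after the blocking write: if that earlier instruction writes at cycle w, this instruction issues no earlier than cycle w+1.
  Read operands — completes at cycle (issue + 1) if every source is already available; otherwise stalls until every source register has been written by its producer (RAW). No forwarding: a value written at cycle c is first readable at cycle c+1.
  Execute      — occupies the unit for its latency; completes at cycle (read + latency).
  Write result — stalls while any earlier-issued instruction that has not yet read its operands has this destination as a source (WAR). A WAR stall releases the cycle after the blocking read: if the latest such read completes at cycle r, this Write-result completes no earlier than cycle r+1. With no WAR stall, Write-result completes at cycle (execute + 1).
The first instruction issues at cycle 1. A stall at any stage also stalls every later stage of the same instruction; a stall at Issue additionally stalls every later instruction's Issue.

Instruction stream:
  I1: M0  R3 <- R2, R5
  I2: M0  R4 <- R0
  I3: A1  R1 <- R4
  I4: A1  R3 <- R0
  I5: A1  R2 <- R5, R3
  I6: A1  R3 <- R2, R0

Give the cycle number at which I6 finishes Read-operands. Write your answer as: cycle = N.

[I1] 1/2/7/8
[I2] 9/10/15/16  (struct: M0 busy until I1 writes@8)
[I3] 10/17/19/20  (RAW R4: wait I2 write@16)
[I4] 21/22/24/25  (struct: A1 busy until I3 writes@20)
[I5] 26/27/29/30  (struct: A1 busy until I4 writes@25)
[I6] 31/32/34/35  (struct: A1 busy until I5 writes@30)

cycle = 32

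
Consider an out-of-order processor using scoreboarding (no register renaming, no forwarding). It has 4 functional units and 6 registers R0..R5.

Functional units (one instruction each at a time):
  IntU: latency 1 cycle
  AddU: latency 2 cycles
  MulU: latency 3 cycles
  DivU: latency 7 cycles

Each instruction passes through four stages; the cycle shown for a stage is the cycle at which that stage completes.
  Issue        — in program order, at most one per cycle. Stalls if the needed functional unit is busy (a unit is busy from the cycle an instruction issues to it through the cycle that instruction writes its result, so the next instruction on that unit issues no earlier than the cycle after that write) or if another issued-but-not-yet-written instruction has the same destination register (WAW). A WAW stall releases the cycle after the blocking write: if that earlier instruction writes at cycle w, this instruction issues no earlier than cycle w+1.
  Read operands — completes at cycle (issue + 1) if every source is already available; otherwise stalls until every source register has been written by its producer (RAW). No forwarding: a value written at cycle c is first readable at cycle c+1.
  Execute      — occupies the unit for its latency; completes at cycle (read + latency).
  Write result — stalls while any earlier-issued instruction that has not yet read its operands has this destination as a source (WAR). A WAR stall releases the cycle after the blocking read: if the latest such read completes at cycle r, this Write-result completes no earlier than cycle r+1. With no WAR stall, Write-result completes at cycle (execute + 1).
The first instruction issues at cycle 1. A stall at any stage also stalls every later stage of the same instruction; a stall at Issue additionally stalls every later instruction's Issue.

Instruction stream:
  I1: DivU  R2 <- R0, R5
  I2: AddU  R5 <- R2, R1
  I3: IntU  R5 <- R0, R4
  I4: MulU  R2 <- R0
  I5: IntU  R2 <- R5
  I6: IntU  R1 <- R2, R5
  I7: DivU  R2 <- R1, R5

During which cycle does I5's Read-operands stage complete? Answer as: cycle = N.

cycle = 23

c1: I1 dispatched to DivU
c2: I1 operands ready; I2 dispatched to AddU
c9: I1 complete
c10: R2←I1
c11: I2 operands ready
c13: I2 complete
c14: R5←I2
c15: I3 dispatched to IntU
c16: I3 operands ready; I4 dispatched to MulU
c17: I3 complete; I4 operands ready
c18: R5←I3
c20: I4 complete
c21: R2←I4
c22: I5 dispatched to IntU
c23: I5 operands ready
c24: I5 complete
c25: R2←I5
c26: I6 dispatched to IntU
c27: I6 operands ready; I7 dispatched to DivU
c28: I6 complete
c29: R1←I6
c30: I7 operands ready
c37: I7 complete
c38: R2←I7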